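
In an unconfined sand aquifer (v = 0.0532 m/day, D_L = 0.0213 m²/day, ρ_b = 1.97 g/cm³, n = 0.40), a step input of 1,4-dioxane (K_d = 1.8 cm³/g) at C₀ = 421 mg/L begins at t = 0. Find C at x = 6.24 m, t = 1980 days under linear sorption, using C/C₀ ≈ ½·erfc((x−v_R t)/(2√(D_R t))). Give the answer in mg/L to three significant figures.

Retardation factor R = 1 + ρ_b·K_d/n = 1 + 1.97 × 1.8/0.40 = 9.865.
Sorption retards both mechanisms: v_R = v/R = 0.005393 m/day, D_R = D/R = 0.002159 m²/day.
v_R·t = 0.005393 × 1980 = 10.67814 m; 2√(D_R t) = 4.135 m; argument = (6.24 − 10.67814)/4.135 = -1.073.
C = C₀ × ½·erfc(-1.073) = 421 × 0.9354 = 394 mg/L.

394 mg/L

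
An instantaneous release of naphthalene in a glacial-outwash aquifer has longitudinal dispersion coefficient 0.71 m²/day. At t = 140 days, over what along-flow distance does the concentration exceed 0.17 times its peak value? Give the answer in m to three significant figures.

The plume is Gaussian with σ = √(2Dt) = √(2 × 0.71 × 140) = 14.10 m.
C/C_peak = exp(−Δx²/(2σ²)) = 0.17 ⇒ Δx = σ·√(−2 ln 0.17) = 14.10 × 1.883 = 26.55 m.
Width = 2Δx = 53.1 m.

53.1 m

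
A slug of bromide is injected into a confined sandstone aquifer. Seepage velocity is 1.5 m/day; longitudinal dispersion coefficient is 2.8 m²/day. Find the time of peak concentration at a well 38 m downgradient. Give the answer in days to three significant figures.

For the 1D instantaneous-source solution, setting ∂C/∂t = 0 at fixed x gives v²t² + 2Dt − x² = 0, so t = (√(D² + v²x²) − D)/v².
√(D² + v²x²) = √(2.8² + 1.5² × 38²) = 57.07; v² = 2.25.
t = (57.07 − 2.8)/2.25 = 24.1 days (vs. the pure-advection estimate x/v = 25.3 d).

24.1 days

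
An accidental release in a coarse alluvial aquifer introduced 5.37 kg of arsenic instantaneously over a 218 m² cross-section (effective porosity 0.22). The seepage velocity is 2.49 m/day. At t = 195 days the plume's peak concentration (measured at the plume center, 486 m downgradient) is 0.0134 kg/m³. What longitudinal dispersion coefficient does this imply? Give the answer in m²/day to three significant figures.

At the plume center C_max = M/(n_e·A·√(4πDt)), so D = M²/(4πt·(n_e·A·C_max)²).
n_e·A·C_max = 0.22 × 218 × 0.0134 = 0.6427 kg/m.
D = 5.37²/(4π × 195 × 0.6427²) = 0.0285 m²/day.

0.0285 m²/day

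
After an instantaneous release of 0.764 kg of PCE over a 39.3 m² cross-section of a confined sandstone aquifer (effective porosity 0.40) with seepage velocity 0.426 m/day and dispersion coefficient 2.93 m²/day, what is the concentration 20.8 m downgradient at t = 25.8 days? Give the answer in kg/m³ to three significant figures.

0.00115 kg/m³

For an instantaneous plane source, C(x,t) = M/(n_e·A·√(4πDt)) · exp(−(x−vt)²/(4Dt)), with n_e·A the pore (flow) area.
Plume center vt = 0.426 × 25.8 = 10.9908 m, so the well at 20.8 m is 9.8092 m downgradient of the peak.
√(4πDt) = 30.82 m, giving peak height M/(n_e·A·√(4πDt)) = 0.764/(0.40 × 39.3 × 30.82) = 0.001577 kg/m³.
(x−vt)²/(4Dt) = (9.8092)²/(4 × 2.93 × 25.8) = 0.3182; exp(−0.3182) = 0.7275.
C = 0.001577 × 0.7275 = 0.00115 kg/m³.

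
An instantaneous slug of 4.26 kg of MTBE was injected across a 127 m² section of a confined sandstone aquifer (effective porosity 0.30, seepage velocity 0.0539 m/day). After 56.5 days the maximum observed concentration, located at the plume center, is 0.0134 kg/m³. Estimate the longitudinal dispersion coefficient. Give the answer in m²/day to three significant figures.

At the plume center C_max = M/(n_e·A·√(4πDt)), so D = M²/(4πt·(n_e·A·C_max)²).
n_e·A·C_max = 0.30 × 127 × 0.0134 = 0.5105 kg/m.
D = 4.26²/(4π × 56.5 × 0.5105²) = 0.0981 m²/day.

0.0981 m²/day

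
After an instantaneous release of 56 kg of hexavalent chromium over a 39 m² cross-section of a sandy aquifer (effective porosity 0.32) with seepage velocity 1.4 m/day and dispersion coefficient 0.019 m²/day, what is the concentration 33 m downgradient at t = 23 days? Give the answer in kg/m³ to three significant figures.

1.33 kg/m³

For an instantaneous plane source, C(x,t) = M/(n_e·A·√(4πDt)) · exp(−(x−vt)²/(4Dt)), with n_e·A the pore (flow) area.
Plume center vt = 1.4 × 23 = 32.2 m, so the well at 33 m is 0.8 m downgradient of the peak.
√(4πDt) = 2.343 m, giving peak height M/(n_e·A·√(4πDt)) = 56/(0.32 × 39 × 2.343) = 1.915 kg/m³.
(x−vt)²/(4Dt) = (0.8)²/(4 × 0.019 × 23) = 0.3661; exp(−0.3661) = 0.6934.
C = 1.915 × 0.6934 = 1.33 kg/m³.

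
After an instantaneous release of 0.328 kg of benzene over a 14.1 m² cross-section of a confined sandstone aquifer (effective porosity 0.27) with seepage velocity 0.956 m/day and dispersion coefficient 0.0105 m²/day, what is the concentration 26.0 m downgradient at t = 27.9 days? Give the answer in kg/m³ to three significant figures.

For an instantaneous plane source, C(x,t) = M/(n_e·A·√(4πDt)) · exp(−(x−vt)²/(4Dt)), with n_e·A the pore (flow) area.
Plume center vt = 0.956 × 27.9 = 26.6724 m, so the well at 26.0 m is 0.6724 m upgradient of the peak.
√(4πDt) = 1.919 m, giving peak height M/(n_e·A·√(4πDt)) = 0.328/(0.27 × 14.1 × 1.919) = 0.04490 kg/m³.
(x−vt)²/(4Dt) = (-0.6724)²/(4 × 0.0105 × 27.9) = 0.3858; exp(−0.3858) = 0.6799.
C = 0.04490 × 0.6799 = 0.0305 kg/m³.

0.0305 kg/m³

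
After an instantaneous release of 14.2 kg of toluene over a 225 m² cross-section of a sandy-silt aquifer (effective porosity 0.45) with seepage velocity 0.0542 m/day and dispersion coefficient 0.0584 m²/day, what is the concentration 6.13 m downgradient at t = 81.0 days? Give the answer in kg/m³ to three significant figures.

0.0155 kg/m³

For an instantaneous plane source, C(x,t) = M/(n_e·A·√(4πDt)) · exp(−(x−vt)²/(4Dt)), with n_e·A the pore (flow) area.
Plume center vt = 0.0542 × 81.0 = 4.3902 m, so the well at 6.13 m is 1.7398 m downgradient of the peak.
√(4πDt) = 7.710 m, giving peak height M/(n_e·A·√(4πDt)) = 14.2/(0.45 × 225 × 7.710) = 0.01819 kg/m³.
(x−vt)²/(4Dt) = (1.7398)²/(4 × 0.0584 × 81.0) = 0.1600; exp(−0.1600) = 0.8521.
C = 0.01819 × 0.8521 = 0.0155 kg/m³.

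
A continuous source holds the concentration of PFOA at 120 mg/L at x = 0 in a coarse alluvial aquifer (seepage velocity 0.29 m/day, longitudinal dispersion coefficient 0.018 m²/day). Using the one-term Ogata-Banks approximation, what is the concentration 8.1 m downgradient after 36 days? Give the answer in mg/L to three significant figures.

118 mg/L

For a continuous step input, C/C₀ ≈ ½·erfc((x−vt)/(2√(Dt))).
vt = 0.29 × 36 = 10.44 m and 2√(Dt) = 2√(0.018 × 36) = 1.610 m.
Argument (x−vt)/(2√(Dt)) = (8.1 − 10.44)/1.610 = -1.453; ½·erfc(-1.453) = 0.9801.
C = 120 × 0.9801 = 118 mg/L.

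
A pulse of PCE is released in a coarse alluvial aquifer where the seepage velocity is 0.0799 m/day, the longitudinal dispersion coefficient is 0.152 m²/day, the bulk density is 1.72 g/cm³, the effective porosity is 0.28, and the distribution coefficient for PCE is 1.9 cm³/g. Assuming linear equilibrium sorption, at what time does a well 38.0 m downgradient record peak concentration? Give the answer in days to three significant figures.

5730 days

Retardation factor R = 1 + ρ_b·K_d/n = 1 + 1.72 × 1.9/0.28 = 12.67.
Sorption retards both mechanisms: v_R = v/R = 0.006306 m/day, D_R = D/R = 0.01200 m²/day.
Peak time from v_R²t² + 2D_R t − x² = 0: t = (√(D_R² + v_R²x²) − D_R)/v_R².
√(D_R² + v_R²x²) = √(0.01200² + 0.006306² × 38.0²) = 0.2399; v_R² = 3.977e-05.
t = (0.2399 − 0.01200)/3.977e-05 = 5730 days.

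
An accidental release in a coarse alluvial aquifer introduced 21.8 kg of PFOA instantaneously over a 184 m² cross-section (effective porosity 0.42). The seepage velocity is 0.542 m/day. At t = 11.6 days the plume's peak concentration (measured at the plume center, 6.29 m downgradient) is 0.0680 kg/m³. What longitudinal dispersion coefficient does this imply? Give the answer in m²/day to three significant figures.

At the plume center C_max = M/(n_e·A·√(4πDt)), so D = M²/(4πt·(n_e·A·C_max)²).
n_e·A·C_max = 0.42 × 184 × 0.0680 = 5.255 kg/m.
D = 21.8²/(4π × 11.6 × 5.255²) = 0.118 m²/day.

0.118 m²/day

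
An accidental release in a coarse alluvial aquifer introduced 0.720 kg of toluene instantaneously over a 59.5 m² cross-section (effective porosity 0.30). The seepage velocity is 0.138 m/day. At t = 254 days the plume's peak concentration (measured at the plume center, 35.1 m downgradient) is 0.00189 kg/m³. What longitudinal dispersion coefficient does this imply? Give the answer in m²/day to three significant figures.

At the plume center C_max = M/(n_e·A·√(4πDt)), so D = M²/(4πt·(n_e·A·C_max)²).
n_e·A·C_max = 0.30 × 59.5 × 0.00189 = 0.03374 kg/m.
D = 0.720²/(4π × 254 × 0.03374²) = 0.143 m²/day.

0.143 m²/day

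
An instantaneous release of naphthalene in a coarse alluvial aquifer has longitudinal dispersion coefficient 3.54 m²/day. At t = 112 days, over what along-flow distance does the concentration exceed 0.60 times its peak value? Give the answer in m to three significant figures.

The plume is Gaussian with σ = √(2Dt) = √(2 × 3.54 × 112) = 28.16 m.
C/C_peak = exp(−Δx²/(2σ²)) = 0.60 ⇒ Δx = σ·√(−2 ln 0.60) = 28.16 × 1.011 = 28.47 m.
Width = 2Δx = 56.9 m.

56.9 m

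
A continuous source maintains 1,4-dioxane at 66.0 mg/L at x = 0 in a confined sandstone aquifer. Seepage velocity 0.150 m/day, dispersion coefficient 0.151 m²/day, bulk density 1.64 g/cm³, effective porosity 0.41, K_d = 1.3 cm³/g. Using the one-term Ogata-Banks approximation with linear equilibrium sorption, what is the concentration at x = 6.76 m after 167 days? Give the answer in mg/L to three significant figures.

11.2 mg/L

Retardation factor R = 1 + ρ_b·K_d/n = 1 + 1.64 × 1.3/0.41 = 6.200.
Sorption retards both mechanisms: v_R = v/R = 0.02419 m/day, D_R = D/R = 0.02435 m²/day.
v_R·t = 0.02419 × 167 = 4.03973 m; 2√(D_R t) = 4.033 m; argument = (6.76 − 4.03973)/4.033 = 0.6745.
C = C₀ × ½·erfc(0.6745) = 66.0 × 0.1701 = 11.2 mg/L.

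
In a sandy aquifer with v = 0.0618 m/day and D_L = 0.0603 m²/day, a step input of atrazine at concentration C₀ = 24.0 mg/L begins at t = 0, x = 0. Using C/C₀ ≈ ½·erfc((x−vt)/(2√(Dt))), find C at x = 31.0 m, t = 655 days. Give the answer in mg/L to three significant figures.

20.6 mg/L

For a continuous step input, C/C₀ ≈ ½·erfc((x−vt)/(2√(Dt))).
vt = 0.0618 × 655 = 40.479 m and 2√(Dt) = 2√(0.0603 × 655) = 12.57 m.
Argument (x−vt)/(2√(Dt)) = (31.0 − 40.479)/12.57 = -0.7541; ½·erfc(-0.7541) = 0.8569.
C = 24.0 × 0.8569 = 20.6 mg/L.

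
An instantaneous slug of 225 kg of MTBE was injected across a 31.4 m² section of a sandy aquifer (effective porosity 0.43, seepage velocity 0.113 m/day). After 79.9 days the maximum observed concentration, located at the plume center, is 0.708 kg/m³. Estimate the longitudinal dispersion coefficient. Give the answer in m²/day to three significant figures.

0.552 m²/day

At the plume center C_max = M/(n_e·A·√(4πDt)), so D = M²/(4πt·(n_e·A·C_max)²).
n_e·A·C_max = 0.43 × 31.4 × 0.708 = 9.559 kg/m.
D = 225²/(4π × 79.9 × 9.559²) = 0.552 m²/day.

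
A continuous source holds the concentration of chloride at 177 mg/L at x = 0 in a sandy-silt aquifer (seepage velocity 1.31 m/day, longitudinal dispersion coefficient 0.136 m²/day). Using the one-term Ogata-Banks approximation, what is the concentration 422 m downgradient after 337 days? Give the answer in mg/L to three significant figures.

173 mg/L

For a continuous step input, C/C₀ ≈ ½·erfc((x−vt)/(2√(Dt))).
vt = 1.31 × 337 = 441.47 m and 2√(Dt) = 2√(0.136 × 337) = 13.54 m.
Argument (x−vt)/(2√(Dt)) = (422 − 441.47)/13.54 = -1.438; ½·erfc(-1.438) = 0.9790.
C = 177 × 0.9790 = 173 mg/L.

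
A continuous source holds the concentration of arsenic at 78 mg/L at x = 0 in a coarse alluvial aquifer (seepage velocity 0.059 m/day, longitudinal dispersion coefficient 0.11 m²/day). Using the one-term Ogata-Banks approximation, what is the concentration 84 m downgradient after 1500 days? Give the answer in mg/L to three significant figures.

For a continuous step input, C/C₀ ≈ ½·erfc((x−vt)/(2√(Dt))).
vt = 0.059 × 1500 = 88.5 m and 2√(Dt) = 2√(0.11 × 1500) = 25.69 m.
Argument (x−vt)/(2√(Dt)) = (84 − 88.5)/25.69 = -0.1752; ½·erfc(-0.1752) = 0.5978.
C = 78 × 0.5978 = 46.6 mg/L.

46.6 mg/L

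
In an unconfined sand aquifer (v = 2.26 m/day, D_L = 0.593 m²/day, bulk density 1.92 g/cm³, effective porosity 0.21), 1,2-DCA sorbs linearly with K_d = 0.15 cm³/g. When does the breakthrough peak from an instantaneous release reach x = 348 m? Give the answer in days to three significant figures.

365 days

Retardation factor R = 1 + ρ_b·K_d/n = 1 + 1.92 × 0.15/0.21 = 2.371.
Sorption retards both mechanisms: v_R = v/R = 0.9532 m/day, D_R = D/R = 0.2501 m²/day.
Peak time from v_R²t² + 2D_R t − x² = 0: t = (√(D_R² + v_R²x²) − D_R)/v_R².
√(D_R² + v_R²x²) = √(0.2501² + 0.9532² × 348²) = 331.7; v_R² = 0.9086.
t = (331.7 − 0.2501)/0.9086 = 365 days.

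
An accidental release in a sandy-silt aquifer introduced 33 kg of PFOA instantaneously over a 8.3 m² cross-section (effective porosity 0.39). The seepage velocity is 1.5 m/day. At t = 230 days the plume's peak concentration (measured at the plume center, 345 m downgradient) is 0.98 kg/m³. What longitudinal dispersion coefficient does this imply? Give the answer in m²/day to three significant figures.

0.0374 m²/day

At the plume center C_max = M/(n_e·A·√(4πDt)), so D = M²/(4πt·(n_e·A·C_max)²).
n_e·A·C_max = 0.39 × 8.3 × 0.98 = 3.172 kg/m.
D = 33²/(4π × 230 × 3.172²) = 0.0374 m²/day.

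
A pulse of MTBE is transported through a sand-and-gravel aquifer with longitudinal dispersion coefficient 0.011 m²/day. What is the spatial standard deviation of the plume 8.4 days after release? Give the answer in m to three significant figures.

0.430 m

Dispersive spreading gives a Gaussian with σ² = 2Dt; advection only shifts the center.
σ = √(2 × 0.011 × 8.4) = 0.430 m.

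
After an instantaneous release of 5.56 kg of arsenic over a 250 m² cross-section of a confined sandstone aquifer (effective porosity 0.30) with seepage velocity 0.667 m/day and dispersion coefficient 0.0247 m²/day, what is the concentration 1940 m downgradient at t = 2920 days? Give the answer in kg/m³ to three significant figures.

For an instantaneous plane source, C(x,t) = M/(n_e·A·√(4πDt)) · exp(−(x−vt)²/(4Dt)), with n_e·A the pore (flow) area.
Plume center vt = 0.667 × 2920 = 1947.64 m, so the well at 1940 m is 7.64 m upgradient of the peak.
√(4πDt) = 30.11 m, giving peak height M/(n_e·A·√(4πDt)) = 5.56/(0.30 × 250 × 30.11) = 0.002462 kg/m³.
(x−vt)²/(4Dt) = (-7.64)²/(4 × 0.0247 × 2920) = 0.2023; exp(−0.2023) = 0.8168.
C = 0.002462 × 0.8168 = 0.00201 kg/m³.

0.00201 kg/m³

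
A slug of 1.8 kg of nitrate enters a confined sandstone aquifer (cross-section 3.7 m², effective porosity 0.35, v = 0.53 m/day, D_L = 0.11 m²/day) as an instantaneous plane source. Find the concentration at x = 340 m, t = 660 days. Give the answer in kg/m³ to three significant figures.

For an instantaneous plane source, C(x,t) = M/(n_e·A·√(4πDt)) · exp(−(x−vt)²/(4Dt)), with n_e·A the pore (flow) area.
Plume center vt = 0.53 × 660 = 349.8 m, so the well at 340 m is 9.8 m upgradient of the peak.
√(4πDt) = 30.20 m, giving peak height M/(n_e·A·√(4πDt)) = 1.8/(0.35 × 3.7 × 30.20) = 0.04603 kg/m³.
(x−vt)²/(4Dt) = (-9.8)²/(4 × 0.11 × 660) = 0.3307; exp(−0.3307) = 0.7184.
C = 0.04603 × 0.7184 = 0.0331 kg/m³.

0.0331 kg/m³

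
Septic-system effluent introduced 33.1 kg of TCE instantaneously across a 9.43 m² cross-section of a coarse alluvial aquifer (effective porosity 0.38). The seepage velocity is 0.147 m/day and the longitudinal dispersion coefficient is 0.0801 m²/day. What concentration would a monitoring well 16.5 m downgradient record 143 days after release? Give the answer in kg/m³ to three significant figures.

0.493 kg/m³

For an instantaneous plane source, C(x,t) = M/(n_e·A·√(4πDt)) · exp(−(x−vt)²/(4Dt)), with n_e·A the pore (flow) area.
Plume center vt = 0.147 × 143 = 21.021 m, so the well at 16.5 m is 4.521 m upgradient of the peak.
√(4πDt) = 12.00 m, giving peak height M/(n_e·A·√(4πDt)) = 33.1/(0.38 × 9.43 × 12.00) = 0.7698 kg/m³.
(x−vt)²/(4Dt) = (-4.521)²/(4 × 0.0801 × 143) = 0.4461; exp(−0.4461) = 0.6401.
C = 0.7698 × 0.6401 = 0.493 kg/m³.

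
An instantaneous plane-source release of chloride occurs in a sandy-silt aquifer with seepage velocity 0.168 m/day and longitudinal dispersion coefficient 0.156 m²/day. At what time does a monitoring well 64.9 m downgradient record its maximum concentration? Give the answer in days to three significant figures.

381 days

For the 1D instantaneous-source solution, setting ∂C/∂t = 0 at fixed x gives v²t² + 2Dt − x² = 0, so t = (√(D² + v²x²) − D)/v².
√(D² + v²x²) = √(0.156² + 0.168² × 64.9²) = 10.90; v² = 0.028224.
t = (10.90 − 0.156)/0.028224 = 381 days (vs. the pure-advection estimate x/v = 386 d).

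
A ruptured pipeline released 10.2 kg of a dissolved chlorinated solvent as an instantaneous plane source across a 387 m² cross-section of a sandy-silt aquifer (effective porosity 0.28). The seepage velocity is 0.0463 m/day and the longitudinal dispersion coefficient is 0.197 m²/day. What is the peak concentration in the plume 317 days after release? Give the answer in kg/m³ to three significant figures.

0.00336 kg/m³

The peak of an instantaneous 1D plume sits at x = vt; there the Gaussian factor is 1 and C_max = M/(n_e·A·√(4πDt)), where n_e·A is the pore area the mass is dissolved in.
√(4πDt) = √(4π × 0.197 × 317) = 28.01 m, so C_max = 10.2/(0.28 × 387 × 28.01) = 0.00336 kg/m³.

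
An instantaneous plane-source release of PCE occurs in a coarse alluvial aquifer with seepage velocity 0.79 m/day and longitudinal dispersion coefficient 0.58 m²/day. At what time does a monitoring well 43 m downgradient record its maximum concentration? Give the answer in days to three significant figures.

For the 1D instantaneous-source solution, setting ∂C/∂t = 0 at fixed x gives v²t² + 2Dt − x² = 0, so t = (√(D² + v²x²) − D)/v².
√(D² + v²x²) = √(0.58² + 0.79² × 43²) = 33.97; v² = 0.6241.
t = (33.97 − 0.58)/0.6241 = 53.5 days (vs. the pure-advection estimate x/v = 54.4 d).

53.5 days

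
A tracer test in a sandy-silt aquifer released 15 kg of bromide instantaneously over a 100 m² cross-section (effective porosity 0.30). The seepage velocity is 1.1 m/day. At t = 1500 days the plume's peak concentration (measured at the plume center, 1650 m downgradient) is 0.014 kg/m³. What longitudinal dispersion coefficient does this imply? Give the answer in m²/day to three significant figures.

At the plume center C_max = M/(n_e·A·√(4πDt)), so D = M²/(4πt·(n_e·A·C_max)²).
n_e·A·C_max = 0.30 × 100 × 0.014 = 0.4200 kg/m.
D = 15²/(4π × 1500 × 0.4200²) = 0.0677 m²/day.

0.0677 m²/day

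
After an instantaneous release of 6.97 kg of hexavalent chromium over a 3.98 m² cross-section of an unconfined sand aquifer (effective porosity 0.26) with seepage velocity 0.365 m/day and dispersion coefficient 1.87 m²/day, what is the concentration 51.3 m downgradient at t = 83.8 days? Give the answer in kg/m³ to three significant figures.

0.0766 kg/m³

For an instantaneous plane source, C(x,t) = M/(n_e·A·√(4πDt)) · exp(−(x−vt)²/(4Dt)), with n_e·A the pore (flow) area.
Plume center vt = 0.365 × 83.8 = 30.587 m, so the well at 51.3 m is 20.713 m downgradient of the peak.
√(4πDt) = 44.38 m, giving peak height M/(n_e·A·√(4πDt)) = 6.97/(0.26 × 3.98 × 44.38) = 0.1518 kg/m³.
(x−vt)²/(4Dt) = (20.713)²/(4 × 1.87 × 83.8) = 0.6844; exp(−0.6844) = 0.5044.
C = 0.1518 × 0.5044 = 0.0766 kg/m³.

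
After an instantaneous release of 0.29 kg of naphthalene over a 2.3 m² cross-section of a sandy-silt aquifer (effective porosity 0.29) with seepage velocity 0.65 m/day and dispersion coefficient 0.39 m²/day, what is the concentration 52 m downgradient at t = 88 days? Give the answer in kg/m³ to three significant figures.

0.0172 kg/m³

For an instantaneous plane source, C(x,t) = M/(n_e·A·√(4πDt)) · exp(−(x−vt)²/(4Dt)), with n_e·A the pore (flow) area.
Plume center vt = 0.65 × 88 = 57.2 m, so the well at 52 m is 5.2 m upgradient of the peak.
√(4πDt) = 20.77 m, giving peak height M/(n_e·A·√(4πDt)) = 0.29/(0.29 × 2.3 × 20.77) = 0.02093 kg/m³.
(x−vt)²/(4Dt) = (-5.2)²/(4 × 0.39 × 88) = 0.1970; exp(−0.1970) = 0.8212.
C = 0.02093 × 0.8212 = 0.0172 kg/m³.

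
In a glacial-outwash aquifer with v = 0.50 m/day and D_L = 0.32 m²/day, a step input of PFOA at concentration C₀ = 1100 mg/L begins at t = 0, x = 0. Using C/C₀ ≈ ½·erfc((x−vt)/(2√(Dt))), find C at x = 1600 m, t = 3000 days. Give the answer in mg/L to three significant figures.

For a continuous step input, C/C₀ ≈ ½·erfc((x−vt)/(2√(Dt))).
vt = 0.50 × 3000 = 1500 m and 2√(Dt) = 2√(0.32 × 3000) = 61.97 m.
Argument (x−vt)/(2√(Dt)) = (1600 − 1500)/61.97 = 1.614; ½·erfc(1.614) = 0.01123.
C = 1100 × 0.01123 = 12.4 mg/L.

12.4 mg/L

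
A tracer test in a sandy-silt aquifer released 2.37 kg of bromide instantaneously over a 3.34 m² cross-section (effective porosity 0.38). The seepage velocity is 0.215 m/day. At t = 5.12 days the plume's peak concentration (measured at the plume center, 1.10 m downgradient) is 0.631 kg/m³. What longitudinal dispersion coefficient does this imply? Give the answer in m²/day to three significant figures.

0.136 m²/day

At the plume center C_max = M/(n_e·A·√(4πDt)), so D = M²/(4πt·(n_e·A·C_max)²).
n_e·A·C_max = 0.38 × 3.34 × 0.631 = 0.8009 kg/m.
D = 2.37²/(4π × 5.12 × 0.8009²) = 0.136 m²/day.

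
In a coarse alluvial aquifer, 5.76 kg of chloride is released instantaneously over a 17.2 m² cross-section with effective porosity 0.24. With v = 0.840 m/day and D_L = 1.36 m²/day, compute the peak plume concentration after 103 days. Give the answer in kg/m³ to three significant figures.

0.0333 kg/m³

The peak of an instantaneous 1D plume sits at x = vt; there the Gaussian factor is 1 and C_max = M/(n_e·A·√(4πDt)), where n_e·A is the pore area the mass is dissolved in.
√(4πDt) = √(4π × 1.36 × 103) = 41.96 m, so C_max = 5.76/(0.24 × 17.2 × 41.96) = 0.0333 kg/m³.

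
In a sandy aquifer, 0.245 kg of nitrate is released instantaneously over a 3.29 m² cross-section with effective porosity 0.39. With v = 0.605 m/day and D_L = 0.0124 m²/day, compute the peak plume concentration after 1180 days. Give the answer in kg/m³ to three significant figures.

0.0141 kg/m³

The peak of an instantaneous 1D plume sits at x = vt; there the Gaussian factor is 1 and C_max = M/(n_e·A·√(4πDt)), where n_e·A is the pore area the mass is dissolved in.
√(4πDt) = √(4π × 0.0124 × 1180) = 13.56 m, so C_max = 0.245/(0.39 × 3.29 × 13.56) = 0.0141 kg/m³.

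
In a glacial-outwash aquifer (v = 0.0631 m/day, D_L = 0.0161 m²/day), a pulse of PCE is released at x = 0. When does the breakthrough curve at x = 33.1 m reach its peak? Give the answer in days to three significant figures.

521 days

For the 1D instantaneous-source solution, setting ∂C/∂t = 0 at fixed x gives v²t² + 2Dt − x² = 0, so t = (√(D² + v²x²) − D)/v².
√(D² + v²x²) = √(0.0161² + 0.0631² × 33.1²) = 2.089; v² = 0.00398161.
t = (2.089 − 0.0161)/0.00398161 = 521 days (vs. the pure-advection estimate x/v = 525 d).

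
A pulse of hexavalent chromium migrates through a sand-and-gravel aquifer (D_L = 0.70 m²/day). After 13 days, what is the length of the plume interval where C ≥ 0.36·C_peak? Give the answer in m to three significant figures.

The plume is Gaussian with σ = √(2Dt) = √(2 × 0.70 × 13) = 4.266 m.
C/C_peak = exp(−Δx²/(2σ²)) = 0.36 ⇒ Δx = σ·√(−2 ln 0.36) = 4.266 × 1.429 = 6.096 m.
Width = 2Δx = 12.2 m.

12.2 m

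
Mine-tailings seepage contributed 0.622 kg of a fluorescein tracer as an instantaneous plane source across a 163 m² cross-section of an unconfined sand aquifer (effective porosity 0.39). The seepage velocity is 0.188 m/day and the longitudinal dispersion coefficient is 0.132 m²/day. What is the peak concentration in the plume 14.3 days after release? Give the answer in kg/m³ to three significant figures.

The peak of an instantaneous 1D plume sits at x = vt; there the Gaussian factor is 1 and C_max = M/(n_e·A·√(4πDt)), where n_e·A is the pore area the mass is dissolved in.
√(4πDt) = √(4π × 0.132 × 14.3) = 4.870 m, so C_max = 0.622/(0.39 × 163 × 4.870) = 0.00201 kg/m³.

0.00201 kg/m³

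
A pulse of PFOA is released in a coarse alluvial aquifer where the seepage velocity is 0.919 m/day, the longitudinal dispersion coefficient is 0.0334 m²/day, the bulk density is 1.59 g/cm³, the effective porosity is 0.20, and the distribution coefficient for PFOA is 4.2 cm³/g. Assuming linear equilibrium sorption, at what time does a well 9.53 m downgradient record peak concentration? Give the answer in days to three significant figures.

Retardation factor R = 1 + ρ_b·K_d/n = 1 + 1.59 × 4.2/0.20 = 34.39.
Sorption retards both mechanisms: v_R = v/R = 0.02672 m/day, D_R = D/R = 0.0009712 m²/day.
Peak time from v_R²t² + 2D_R t − x² = 0: t = (√(D_R² + v_R²x²) − D_R)/v_R².
√(D_R² + v_R²x²) = √(0.0009712² + 0.02672² × 9.53²) = 0.2546; v_R² = 0.0007140.
t = (0.2546 − 0.0009712)/0.0007140 = 355 days.

355 days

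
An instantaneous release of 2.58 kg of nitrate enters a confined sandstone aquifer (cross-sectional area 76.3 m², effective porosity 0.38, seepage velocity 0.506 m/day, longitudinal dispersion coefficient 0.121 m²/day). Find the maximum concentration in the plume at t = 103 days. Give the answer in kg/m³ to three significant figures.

The peak of an instantaneous 1D plume sits at x = vt; there the Gaussian factor is 1 and C_max = M/(n_e·A·√(4πDt)), where n_e·A is the pore area the mass is dissolved in.
√(4πDt) = √(4π × 0.121 × 103) = 12.51 m, so C_max = 2.58/(0.38 × 76.3 × 12.51) = 0.00711 kg/m³.

0.00711 kg/m³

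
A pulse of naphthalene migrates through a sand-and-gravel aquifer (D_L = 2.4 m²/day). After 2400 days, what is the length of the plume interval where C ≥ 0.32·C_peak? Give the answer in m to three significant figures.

The plume is Gaussian with σ = √(2Dt) = √(2 × 2.4 × 2400) = 107.3 m.
C/C_peak = exp(−Δx²/(2σ²)) = 0.32 ⇒ Δx = σ·√(−2 ln 0.32) = 107.3 × 1.510 = 162.0 m.
Width = 2Δx = 324 m.

324 m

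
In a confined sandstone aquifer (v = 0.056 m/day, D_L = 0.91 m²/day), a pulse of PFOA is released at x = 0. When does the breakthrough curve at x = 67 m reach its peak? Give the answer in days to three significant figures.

For the 1D instantaneous-source solution, setting ∂C/∂t = 0 at fixed x gives v²t² + 2Dt − x² = 0, so t = (√(D² + v²x²) − D)/v².
√(D² + v²x²) = √(0.91² + 0.056² × 67²) = 3.861; v² = 0.003136.
t = (3.861 − 0.91)/0.003136 = 941 days (vs. the pure-advection estimate x/v = 1200 d).

941 days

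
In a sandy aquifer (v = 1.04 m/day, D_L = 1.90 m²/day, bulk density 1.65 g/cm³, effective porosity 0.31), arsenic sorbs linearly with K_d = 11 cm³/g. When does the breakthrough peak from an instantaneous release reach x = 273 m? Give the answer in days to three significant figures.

Retardation factor R = 1 + ρ_b·K_d/n = 1 + 1.65 × 11/0.31 = 59.55.
Sorption retards both mechanisms: v_R = v/R = 0.01746 m/day, D_R = D/R = 0.03191 m²/day.
Peak time from v_R²t² + 2D_R t − x² = 0: t = (√(D_R² + v_R²x²) − D_R)/v_R².
√(D_R² + v_R²x²) = √(0.03191² + 0.01746² × 273²) = 4.767; v_R² = 0.0003049.
t = (4.767 − 0.03191)/0.0003049 = 15500 days.

15500 days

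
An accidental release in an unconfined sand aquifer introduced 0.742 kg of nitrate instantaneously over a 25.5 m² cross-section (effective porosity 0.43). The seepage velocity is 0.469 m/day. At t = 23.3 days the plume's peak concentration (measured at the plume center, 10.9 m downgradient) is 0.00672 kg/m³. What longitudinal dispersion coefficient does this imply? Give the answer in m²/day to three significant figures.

0.346 m²/day

At the plume center C_max = M/(n_e·A·√(4πDt)), so D = M²/(4πt·(n_e·A·C_max)²).
n_e·A·C_max = 0.43 × 25.5 × 0.00672 = 0.07368 kg/m.
D = 0.742²/(4π × 23.3 × 0.07368²) = 0.346 m²/day.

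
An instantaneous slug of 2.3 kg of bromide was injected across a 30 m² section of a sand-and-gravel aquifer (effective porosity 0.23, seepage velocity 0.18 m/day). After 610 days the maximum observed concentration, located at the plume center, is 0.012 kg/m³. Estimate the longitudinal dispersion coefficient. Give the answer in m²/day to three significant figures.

0.101 m²/day

At the plume center C_max = M/(n_e·A·√(4πDt)), so D = M²/(4πt·(n_e·A·C_max)²).
n_e·A·C_max = 0.23 × 30 × 0.012 = 0.08280 kg/m.
D = 2.3²/(4π × 610 × 0.08280²) = 0.101 m²/day.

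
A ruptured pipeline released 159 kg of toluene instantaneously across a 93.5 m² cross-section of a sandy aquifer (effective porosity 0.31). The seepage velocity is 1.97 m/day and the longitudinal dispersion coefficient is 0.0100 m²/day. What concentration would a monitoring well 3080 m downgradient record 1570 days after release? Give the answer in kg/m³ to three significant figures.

For an instantaneous plane source, C(x,t) = M/(n_e·A·√(4πDt)) · exp(−(x−vt)²/(4Dt)), with n_e·A the pore (flow) area.
Plume center vt = 1.97 × 1570 = 3092.9 m, so the well at 3080 m is 12.9 m upgradient of the peak.
√(4πDt) = 14.05 m, giving peak height M/(n_e·A·√(4πDt)) = 159/(0.31 × 93.5 × 14.05) = 0.3904 kg/m³.
(x−vt)²/(4Dt) = (-12.9)²/(4 × 0.0100 × 1570) = 2.650; exp(−2.650) = 0.07065.
C = 0.3904 × 0.07065 = 0.0276 kg/m³.

0.0276 kg/m³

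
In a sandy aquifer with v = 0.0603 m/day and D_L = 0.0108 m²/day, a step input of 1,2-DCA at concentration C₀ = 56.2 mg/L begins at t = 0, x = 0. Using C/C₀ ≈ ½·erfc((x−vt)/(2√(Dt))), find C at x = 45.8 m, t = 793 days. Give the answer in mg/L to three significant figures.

38.6 mg/L

For a continuous step input, C/C₀ ≈ ½·erfc((x−vt)/(2√(Dt))).
vt = 0.0603 × 793 = 47.8179 m and 2√(Dt) = 2√(0.0108 × 793) = 5.853 m.
Argument (x−vt)/(2√(Dt)) = (45.8 − 47.8179)/5.853 = -0.3448; ½·erfc(-0.3448) = 0.6871.
C = 56.2 × 0.6871 = 38.6 mg/L.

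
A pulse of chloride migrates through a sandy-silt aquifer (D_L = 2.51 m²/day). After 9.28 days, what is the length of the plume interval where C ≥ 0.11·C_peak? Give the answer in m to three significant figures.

The plume is Gaussian with σ = √(2Dt) = √(2 × 2.51 × 9.28) = 6.825 m.
C/C_peak = exp(−Δx²/(2σ²)) = 0.11 ⇒ Δx = σ·√(−2 ln 0.11) = 6.825 × 2.101 = 14.34 m.
Width = 2Δx = 28.7 m.

28.7 m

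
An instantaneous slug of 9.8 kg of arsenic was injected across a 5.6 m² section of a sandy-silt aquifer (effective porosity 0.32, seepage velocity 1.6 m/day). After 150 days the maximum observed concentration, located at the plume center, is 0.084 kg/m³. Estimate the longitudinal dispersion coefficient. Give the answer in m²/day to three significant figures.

At the plume center C_max = M/(n_e·A·√(4πDt)), so D = M²/(4πt·(n_e·A·C_max)²).
n_e·A·C_max = 0.32 × 5.6 × 0.084 = 0.1505 kg/m.
D = 9.8²/(4π × 150 × 0.1505²) = 2.25 m²/day.

2.25 m²/day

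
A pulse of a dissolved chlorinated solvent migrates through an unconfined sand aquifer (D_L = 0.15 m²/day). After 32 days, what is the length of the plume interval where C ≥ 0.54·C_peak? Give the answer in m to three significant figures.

The plume is Gaussian with σ = √(2Dt) = √(2 × 0.15 × 32) = 3.098 m.
C/C_peak = exp(−Δx²/(2σ²)) = 0.54 ⇒ Δx = σ·√(−2 ln 0.54) = 3.098 × 1.110 = 3.439 m.
Width = 2Δx = 6.88 m.

6.88 m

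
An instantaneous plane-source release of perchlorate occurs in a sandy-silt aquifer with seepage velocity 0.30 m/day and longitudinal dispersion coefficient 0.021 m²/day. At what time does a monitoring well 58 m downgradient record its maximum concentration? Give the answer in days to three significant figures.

193 days

For the 1D instantaneous-source solution, setting ∂C/∂t = 0 at fixed x gives v²t² + 2Dt − x² = 0, so t = (√(D² + v²x²) − D)/v².
√(D² + v²x²) = √(0.021² + 0.30² × 58²) = 17.40; v² = 0.09.
t = (17.40 − 0.021)/0.09 = 193 days (vs. the pure-advection estimate x/v = 193 d).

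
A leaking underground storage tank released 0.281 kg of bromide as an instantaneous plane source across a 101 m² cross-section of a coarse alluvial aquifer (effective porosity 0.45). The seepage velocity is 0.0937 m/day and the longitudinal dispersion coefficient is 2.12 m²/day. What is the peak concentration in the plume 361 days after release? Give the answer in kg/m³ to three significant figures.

6.30e-05 kg/m³

The peak of an instantaneous 1D plume sits at x = vt; there the Gaussian factor is 1 and C_max = M/(n_e·A·√(4πDt)), where n_e·A is the pore area the mass is dissolved in.
√(4πDt) = √(4π × 2.12 × 361) = 98.07 m, so C_max = 0.281/(0.45 × 101 × 98.07) = 6.30e-05 kg/m³.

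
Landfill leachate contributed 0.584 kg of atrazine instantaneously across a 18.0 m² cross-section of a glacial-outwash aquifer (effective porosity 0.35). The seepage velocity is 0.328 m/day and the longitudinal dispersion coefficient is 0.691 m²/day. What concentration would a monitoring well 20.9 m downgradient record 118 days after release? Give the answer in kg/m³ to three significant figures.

For an instantaneous plane source, C(x,t) = M/(n_e·A·√(4πDt)) · exp(−(x−vt)²/(4Dt)), with n_e·A the pore (flow) area.
Plume center vt = 0.328 × 118 = 38.704 m, so the well at 20.9 m is 17.804 m upgradient of the peak.
√(4πDt) = 32.01 m, giving peak height M/(n_e·A·√(4πDt)) = 0.584/(0.35 × 18.0 × 32.01) = 0.002896 kg/m³.
(x−vt)²/(4Dt) = (-17.804)²/(4 × 0.691 × 118) = 0.9719; exp(−0.9719) = 0.3784.
C = 0.002896 × 0.3784 = 0.00110 kg/m³.

0.00110 kg/m³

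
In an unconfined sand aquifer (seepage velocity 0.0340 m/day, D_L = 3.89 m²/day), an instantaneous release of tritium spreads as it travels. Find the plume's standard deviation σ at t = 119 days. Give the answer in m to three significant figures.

Dispersive spreading gives a Gaussian with σ² = 2Dt; advection only shifts the center.
σ = √(2 × 3.89 × 119) = 30.4 m.

30.4 m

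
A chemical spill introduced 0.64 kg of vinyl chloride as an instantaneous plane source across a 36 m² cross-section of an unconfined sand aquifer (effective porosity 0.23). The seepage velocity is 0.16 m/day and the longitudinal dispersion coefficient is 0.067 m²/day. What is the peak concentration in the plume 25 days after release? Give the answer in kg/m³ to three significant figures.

The peak of an instantaneous 1D plume sits at x = vt; there the Gaussian factor is 1 and C_max = M/(n_e·A·√(4πDt)), where n_e·A is the pore area the mass is dissolved in.
√(4πDt) = √(4π × 0.067 × 25) = 4.588 m, so C_max = 0.64/(0.23 × 36 × 4.588) = 0.0168 kg/m³.

0.0168 kg/m³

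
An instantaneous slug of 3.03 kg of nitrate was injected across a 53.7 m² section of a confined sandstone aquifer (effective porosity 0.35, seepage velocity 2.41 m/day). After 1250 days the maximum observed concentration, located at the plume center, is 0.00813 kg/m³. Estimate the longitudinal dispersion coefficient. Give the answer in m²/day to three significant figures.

0.0250 m²/day

At the plume center C_max = M/(n_e·A·√(4πDt)), so D = M²/(4πt·(n_e·A·C_max)²).
n_e·A·C_max = 0.35 × 53.7 × 0.00813 = 0.1528 kg/m.
D = 3.03²/(4π × 1250 × 0.1528²) = 0.0250 m²/day.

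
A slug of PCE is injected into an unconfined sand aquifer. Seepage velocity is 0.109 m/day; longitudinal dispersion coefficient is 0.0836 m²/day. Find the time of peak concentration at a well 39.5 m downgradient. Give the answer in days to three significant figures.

For the 1D instantaneous-source solution, setting ∂C/∂t = 0 at fixed x gives v²t² + 2Dt − x² = 0, so t = (√(D² + v²x²) − D)/v².
√(D² + v²x²) = √(0.0836² + 0.109² × 39.5²) = 4.306; v² = 0.011881.
t = (4.306 − 0.0836)/0.011881 = 355 days (vs. the pure-advection estimate x/v = 362 d).

355 days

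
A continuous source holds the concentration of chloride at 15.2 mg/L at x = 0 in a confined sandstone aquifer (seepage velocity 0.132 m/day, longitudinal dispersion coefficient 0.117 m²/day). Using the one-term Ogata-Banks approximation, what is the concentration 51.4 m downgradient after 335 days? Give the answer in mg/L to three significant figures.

For a continuous step input, C/C₀ ≈ ½·erfc((x−vt)/(2√(Dt))).
vt = 0.132 × 335 = 44.22 m and 2√(Dt) = 2√(0.117 × 335) = 12.52 m.
Argument (x−vt)/(2√(Dt)) = (51.4 − 44.22)/12.52 = 0.5735; ½·erfc(0.5735) = 0.2087.
C = 15.2 × 0.2087 = 3.17 mg/L.

3.17 mg/L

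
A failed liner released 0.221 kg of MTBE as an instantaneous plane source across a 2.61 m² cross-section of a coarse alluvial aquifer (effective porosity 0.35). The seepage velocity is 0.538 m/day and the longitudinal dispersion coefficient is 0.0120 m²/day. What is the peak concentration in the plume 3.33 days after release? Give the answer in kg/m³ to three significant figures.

The peak of an instantaneous 1D plume sits at x = vt; there the Gaussian factor is 1 and C_max = M/(n_e·A·√(4πDt)), where n_e·A is the pore area the mass is dissolved in.
√(4πDt) = √(4π × 0.0120 × 3.33) = 0.7086 m, so C_max = 0.221/(0.35 × 2.61 × 0.7086) = 0.341 kg/m³.

0.341 kg/m³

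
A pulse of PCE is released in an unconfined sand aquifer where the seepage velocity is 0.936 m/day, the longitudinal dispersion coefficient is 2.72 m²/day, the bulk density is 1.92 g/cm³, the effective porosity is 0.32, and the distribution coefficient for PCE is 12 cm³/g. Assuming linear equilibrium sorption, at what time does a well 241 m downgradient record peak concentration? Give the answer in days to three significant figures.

Retardation factor R = 1 + ρ_b·K_d/n = 1 + 1.92 × 12/0.32 = 73.00.
Sorption retards both mechanisms: v_R = v/R = 0.01282 m/day, D_R = D/R = 0.03726 m²/day.
Peak time from v_R²t² + 2D_R t − x² = 0: t = (√(D_R² + v_R²x²) − D_R)/v_R².
√(D_R² + v_R²x²) = √(0.03726² + 0.01282² × 241²) = 3.090; v_R² = 0.0001644.
t = (3.090 − 0.03726)/0.0001644 = 18600 days.

18600 days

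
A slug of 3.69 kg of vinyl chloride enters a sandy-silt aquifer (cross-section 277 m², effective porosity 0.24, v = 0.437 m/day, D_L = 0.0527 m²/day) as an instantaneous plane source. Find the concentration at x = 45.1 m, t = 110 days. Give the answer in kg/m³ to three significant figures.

For an instantaneous plane source, C(x,t) = M/(n_e·A·√(4πDt)) · exp(−(x−vt)²/(4Dt)), with n_e·A the pore (flow) area.
Plume center vt = 0.437 × 110 = 48.07 m, so the well at 45.1 m is 2.97 m upgradient of the peak.
√(4πDt) = 8.535 m, giving peak height M/(n_e·A·√(4πDt)) = 3.69/(0.24 × 277 × 8.535) = 0.006503 kg/m³.
(x−vt)²/(4Dt) = (-2.97)²/(4 × 0.0527 × 110) = 0.3804; exp(−0.3804) = 0.6836.
C = 0.006503 × 0.6836 = 0.00445 kg/m³.

0.00445 kg/m³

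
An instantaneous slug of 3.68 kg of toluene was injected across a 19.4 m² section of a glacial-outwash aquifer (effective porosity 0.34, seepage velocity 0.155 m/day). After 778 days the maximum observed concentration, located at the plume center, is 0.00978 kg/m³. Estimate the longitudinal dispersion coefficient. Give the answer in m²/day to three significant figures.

0.333 m²/day

At the plume center C_max = M/(n_e·A·√(4πDt)), so D = M²/(4πt·(n_e·A·C_max)²).
n_e·A·C_max = 0.34 × 19.4 × 0.00978 = 0.06451 kg/m.
D = 3.68²/(4π × 778 × 0.06451²) = 0.333 m²/day.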